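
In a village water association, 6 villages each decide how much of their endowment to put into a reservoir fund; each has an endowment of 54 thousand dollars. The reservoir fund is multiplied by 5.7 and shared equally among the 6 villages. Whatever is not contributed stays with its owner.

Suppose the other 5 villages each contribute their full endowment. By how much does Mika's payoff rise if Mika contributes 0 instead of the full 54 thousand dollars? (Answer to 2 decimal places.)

Switching from a contribution of 54 to 0 lets Mika keep an extra 54 thousand dollars, but lowers the reservoir fund by 54, which costs Mika their own share of that drop: 5.7/6 × 54 = 51.30.
Net gain = 54 − 51.30 = 2.70. The private return per contributed unit (0.9500) is below 1, so free-riding is indeed the best response regardless of what the others do.

2.70 thousand dollars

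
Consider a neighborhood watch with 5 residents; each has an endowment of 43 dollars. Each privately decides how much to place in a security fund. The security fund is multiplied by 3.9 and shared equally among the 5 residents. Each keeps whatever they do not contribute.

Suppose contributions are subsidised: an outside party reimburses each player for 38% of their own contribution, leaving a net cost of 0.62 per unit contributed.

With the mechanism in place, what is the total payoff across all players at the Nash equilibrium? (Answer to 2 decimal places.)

920.20 dollars

Under the mechanism each unit contributed yields (3.9/5) / 0.62 = 1.2581 back to its contributor per unit of net cost, which exceeds 1, making full contribution the dominant choice for everyone.
At the Nash equilibrium everyone contributes 43. Group total payoff = 5 × (43 × 0.38 + 3.9 × 43) = 920.20.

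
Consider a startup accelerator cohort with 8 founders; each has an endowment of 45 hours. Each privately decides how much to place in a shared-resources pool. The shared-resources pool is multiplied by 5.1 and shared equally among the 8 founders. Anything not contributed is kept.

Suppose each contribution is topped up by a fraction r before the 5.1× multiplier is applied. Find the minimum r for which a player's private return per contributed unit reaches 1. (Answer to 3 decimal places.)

0.569

With matching at rate r, one contributed unit becomes (1 + r) in the shared-resources pool and returns 5.1 × (1 + r) / 8 to the contributor.
Setting this equal to 1: 1 + r = 8/5.1 = 1.5686.
So the minimum matching rate is r = 1.5686 − 1 = 0.569.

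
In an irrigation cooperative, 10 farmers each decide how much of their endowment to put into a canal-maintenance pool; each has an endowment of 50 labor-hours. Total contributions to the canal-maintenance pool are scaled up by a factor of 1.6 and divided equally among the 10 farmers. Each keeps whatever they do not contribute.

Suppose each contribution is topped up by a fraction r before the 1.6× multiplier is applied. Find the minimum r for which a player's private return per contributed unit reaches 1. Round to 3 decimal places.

5.250

With matching at rate r, one contributed unit becomes (1 + r) in the canal-maintenance pool and returns 1.6 × (1 + r) / 10 to the contributor.
Setting this equal to 1: 1 + r = 10/1.6 = 6.2500.
So the minimum matching rate is r = 6.2500 − 1 = 5.250.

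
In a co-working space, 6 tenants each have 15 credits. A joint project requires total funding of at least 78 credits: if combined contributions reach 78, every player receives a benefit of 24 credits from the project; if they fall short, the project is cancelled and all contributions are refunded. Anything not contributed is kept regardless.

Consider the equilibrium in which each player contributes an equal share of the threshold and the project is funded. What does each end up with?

Equal share of the threshold: 78/6 = 13.
At this profile no one gains by cutting their contribution: any cut drops the total below 78, the project is cancelled, contributions are refunded, and the deviator ends with 15, which is less than 15 − 13 + 24 = 26. Contributing more than 13 just wastes the excess. So contributing exactly 13 is a best response.
Each player's payoff: 15 − 13 + 24 = 26.

26 credits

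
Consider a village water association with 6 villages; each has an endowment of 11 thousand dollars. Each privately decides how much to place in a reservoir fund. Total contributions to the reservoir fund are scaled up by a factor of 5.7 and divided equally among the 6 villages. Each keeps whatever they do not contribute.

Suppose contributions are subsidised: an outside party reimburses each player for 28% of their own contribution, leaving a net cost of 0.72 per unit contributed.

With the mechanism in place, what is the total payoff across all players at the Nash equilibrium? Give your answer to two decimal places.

With the mechanism, a contributed unit returns (5.7/6) / 0.72 = 1.3194 per unit of net cost to the contributor — now above 1 — so contributing fully is weakly dominant for every player.
At the Nash equilibrium everyone contributes 11. Group total payoff = 6 × (11 × 0.28 + 5.7 × 11) = 394.68.

394.68 thousand dollars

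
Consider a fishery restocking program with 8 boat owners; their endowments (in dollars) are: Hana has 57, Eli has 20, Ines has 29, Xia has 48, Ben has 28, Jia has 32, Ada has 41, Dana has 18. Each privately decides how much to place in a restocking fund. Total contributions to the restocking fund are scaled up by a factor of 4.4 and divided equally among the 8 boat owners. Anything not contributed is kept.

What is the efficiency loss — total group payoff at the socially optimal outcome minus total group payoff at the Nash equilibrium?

The private return per contributed unit is 4.4/8 = 0.5500 < 1 for every player regardless of endowment, so the Nash equilibrium is zero contribution and the group total is Σ E_j = 57 + 20 + 29 + 48 + 28 + 32 + 41 + 18 = 273.
Each contributed unit returns 4.400 to the group, so the social optimum is full contribution by everyone: group total = 4.400 × 273 = 1201.20.
Efficiency loss = (4.400 − 1) × 273 = 928.20.

928.20 dollars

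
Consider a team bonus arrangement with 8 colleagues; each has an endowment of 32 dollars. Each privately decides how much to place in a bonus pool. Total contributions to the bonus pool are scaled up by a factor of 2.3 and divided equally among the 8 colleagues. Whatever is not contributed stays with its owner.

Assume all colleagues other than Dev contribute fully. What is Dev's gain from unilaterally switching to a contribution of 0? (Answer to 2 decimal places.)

Switching from a contribution of 32 to 0 lets Dev keep an extra 32 dollars, but lowers the bonus pool by 32, which costs Dev their own share of that drop: 2.3/8 × 32 = 9.20.
Net gain = 32 − 9.20 = 22.80. The private return per contributed unit (0.2875) is below 1, so free-riding is indeed the best response regardless of what the others do.

22.80 dollars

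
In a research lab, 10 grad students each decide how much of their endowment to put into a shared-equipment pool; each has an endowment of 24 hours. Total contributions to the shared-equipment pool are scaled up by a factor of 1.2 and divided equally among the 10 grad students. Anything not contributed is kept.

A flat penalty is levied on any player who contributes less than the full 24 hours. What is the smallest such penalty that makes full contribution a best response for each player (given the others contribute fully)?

21.12 hours

Given the others contribute fully, the best deviation is to contribute 0 (any partial contribution still incurs the fine and gives up units whose private return 0.1200 is below 1).
Deviating from 24 to 0 saves 24 hours but forfeits the deviator's share of the drop in the shared-equipment pool: 1.2/10 × 24 = 2.88.
So the deviation gain is 24 − 2.88 = 21.12, and the fine must be at least 21.12 hours to wipe it out.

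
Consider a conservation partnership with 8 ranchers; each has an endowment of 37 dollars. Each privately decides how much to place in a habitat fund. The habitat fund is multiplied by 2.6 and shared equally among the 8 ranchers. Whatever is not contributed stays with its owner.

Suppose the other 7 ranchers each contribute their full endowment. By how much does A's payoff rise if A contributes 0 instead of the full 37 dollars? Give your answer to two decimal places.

Switching from a contribution of 37 to 0 lets A keep an extra 37 dollars, but lowers the habitat fund by 37, which costs A their own share of that drop: 2.6/8 × 37 = 12.02.
Net gain = 37 − 12.02 = 24.98. The private return per contributed unit (0.3250) is below 1, so free-riding is indeed the best response regardless of what the others do.

24.98 dollars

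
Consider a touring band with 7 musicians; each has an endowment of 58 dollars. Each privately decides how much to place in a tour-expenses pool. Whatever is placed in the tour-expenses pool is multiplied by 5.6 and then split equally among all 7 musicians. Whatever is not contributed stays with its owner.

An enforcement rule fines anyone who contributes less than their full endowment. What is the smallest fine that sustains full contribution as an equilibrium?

Given the others contribute fully, the best deviation is to contribute 0 (any partial contribution still incurs the fine and gives up units whose private return 0.8000 is below 1).
Deviating from 58 to 0 saves 58 dollars but forfeits the deviator's share of the drop in the tour-expenses pool: 5.6/7 × 58 = 46.40.
So the deviation gain is 58 − 46.40 = 11.60, and the fine must be at least 11.60 dollars to wipe it out.

11.60 dollars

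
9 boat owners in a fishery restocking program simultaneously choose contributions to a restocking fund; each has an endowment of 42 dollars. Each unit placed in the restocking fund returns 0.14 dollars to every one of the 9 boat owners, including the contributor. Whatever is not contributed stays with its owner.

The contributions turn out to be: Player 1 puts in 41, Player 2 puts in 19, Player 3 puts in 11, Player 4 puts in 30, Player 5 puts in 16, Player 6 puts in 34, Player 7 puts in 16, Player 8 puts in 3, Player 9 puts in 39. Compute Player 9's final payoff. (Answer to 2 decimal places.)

32.26 dollars

Total contributed: 41 + 19 + 11 + 30 + 16 + 34 + 16 + 3 + 39 = 209.
Each receives 0.14 × 209 = 29.26 from the restocking fund.
Player 9 keeps 42 − 39 = 3, so Player 9's payoff is 3 + 29.26 = 32.26.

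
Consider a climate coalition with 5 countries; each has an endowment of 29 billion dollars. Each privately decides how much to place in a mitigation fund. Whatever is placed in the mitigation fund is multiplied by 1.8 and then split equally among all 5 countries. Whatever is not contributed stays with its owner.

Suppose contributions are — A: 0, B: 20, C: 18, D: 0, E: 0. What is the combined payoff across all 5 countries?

Total contributed: 0 + 20 + 18 + 0 + 0 = 38; total kept: 5 × 29 − 38 = 107.
The mitigation fund pays out 1.8 × 38 = 68.40 in aggregate.
Group total = 107 + 68.40 = 175.40.

175.40 billion dollars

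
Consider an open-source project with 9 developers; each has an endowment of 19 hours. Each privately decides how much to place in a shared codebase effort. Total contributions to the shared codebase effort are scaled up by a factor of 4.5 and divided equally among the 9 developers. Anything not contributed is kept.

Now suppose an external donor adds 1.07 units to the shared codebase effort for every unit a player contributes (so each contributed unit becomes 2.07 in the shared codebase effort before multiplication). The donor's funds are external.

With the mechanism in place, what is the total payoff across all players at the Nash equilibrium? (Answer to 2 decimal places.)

1592.87 hours

The effective private return per unit is now 4.5 × 2.07 / 9 = 1.0350 > 1, so every player's dominant strategy flips to full contribution.
So the Nash equilibrium is full contribution by all 9; the group earns 4.5 × 2.07 × 171 = 1592.87.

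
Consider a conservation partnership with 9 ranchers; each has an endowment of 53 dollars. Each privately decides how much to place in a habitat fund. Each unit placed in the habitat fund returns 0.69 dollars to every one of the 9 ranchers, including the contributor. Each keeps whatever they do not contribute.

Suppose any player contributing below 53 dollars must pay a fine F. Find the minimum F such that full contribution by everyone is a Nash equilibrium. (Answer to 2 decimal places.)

Given the others contribute fully, the best deviation is to contribute 0 (any partial contribution still incurs the fine and gives up units whose private return 0.69 is below 1).
Deviating from 53 to 0 saves 53 dollars but forfeits the deviator's share of the drop in the habitat fund: 0.69 × 53 = 36.57.
So the deviation gain is 53 − 36.57 = 16.43, and the fine must be at least 16.43 dollars to wipe it out.

16.43 dollars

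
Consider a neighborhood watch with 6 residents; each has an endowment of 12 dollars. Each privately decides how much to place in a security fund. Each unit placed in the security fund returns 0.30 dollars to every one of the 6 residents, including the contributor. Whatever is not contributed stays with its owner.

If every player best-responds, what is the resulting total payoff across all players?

The private return per contributed unit is 0.30 < 1, so contributing 0 is dominant for every player. At the Nash equilibrium everyone keeps their 12, and the group total is 6 × 12 = 72.

72.00 dollars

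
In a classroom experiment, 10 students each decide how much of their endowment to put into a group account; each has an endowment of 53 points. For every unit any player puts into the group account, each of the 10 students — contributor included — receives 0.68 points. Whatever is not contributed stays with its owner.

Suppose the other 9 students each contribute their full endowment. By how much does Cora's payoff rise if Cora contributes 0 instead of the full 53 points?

16.96 points

Switching from a contribution of 53 to 0 lets Cora keep an extra 53 points, but lowers the group account by 53, which costs Cora their own share of that drop: 0.68 × 53 = 36.04.
Net gain = 53 − 36.04 = 16.96. The private return per contributed unit (0.68) is below 1, so free-riding is indeed the best response regardless of what the others do.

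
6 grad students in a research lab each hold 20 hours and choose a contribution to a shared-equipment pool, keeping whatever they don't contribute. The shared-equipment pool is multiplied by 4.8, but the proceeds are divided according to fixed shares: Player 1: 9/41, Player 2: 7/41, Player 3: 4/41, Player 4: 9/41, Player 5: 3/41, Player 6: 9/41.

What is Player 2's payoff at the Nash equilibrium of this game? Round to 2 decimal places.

Player j's private return per contributed unit is 4.8 × (j's share). Contributing is weakly dominant for j when that share is at least 1/4.8 = 0.2083, and contributing 0 is dominant otherwise.
Player 1, Player 4 and Player 6 are above the threshold, contributing 20 each; the remaining 3 contribute 0. Total contributed: 60.
Player 2 keeps 20 and receives 4.8 × 60 × 7/41 = 49.17 from the shared-equipment pool, for a payoff of 69.17.

69.17 hours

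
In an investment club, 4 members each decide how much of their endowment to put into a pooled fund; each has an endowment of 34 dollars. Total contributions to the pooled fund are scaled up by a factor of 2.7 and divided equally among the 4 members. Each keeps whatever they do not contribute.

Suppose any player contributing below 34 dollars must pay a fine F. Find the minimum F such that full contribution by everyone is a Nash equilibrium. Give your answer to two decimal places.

Given the others contribute fully, the best deviation is to contribute 0 (any partial contribution still incurs the fine and gives up units whose private return 0.6750 is below 1).
Deviating from 34 to 0 saves 34 dollars but forfeits the deviator's share of the drop in the pooled fund: 2.7/4 × 34 = 22.95.
So the deviation gain is 34 − 22.95 = 11.05, and the fine must be at least 11.05 dollars to wipe it out.

11.05 dollars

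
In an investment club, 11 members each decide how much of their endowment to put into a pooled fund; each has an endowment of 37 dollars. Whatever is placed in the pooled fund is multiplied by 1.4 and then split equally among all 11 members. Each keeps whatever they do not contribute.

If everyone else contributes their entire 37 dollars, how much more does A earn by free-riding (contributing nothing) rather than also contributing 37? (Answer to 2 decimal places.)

Switching from a contribution of 37 to 0 lets A keep an extra 37 dollars, but lowers the pooled fund by 37, which costs A their own share of that drop: 1.4/11 × 37 = 4.71.
Net gain = 37 − 4.71 = 32.29. The private return per contributed unit (0.1273) is below 1, so free-riding is indeed the best response regardless of what the others do.

32.29 dollars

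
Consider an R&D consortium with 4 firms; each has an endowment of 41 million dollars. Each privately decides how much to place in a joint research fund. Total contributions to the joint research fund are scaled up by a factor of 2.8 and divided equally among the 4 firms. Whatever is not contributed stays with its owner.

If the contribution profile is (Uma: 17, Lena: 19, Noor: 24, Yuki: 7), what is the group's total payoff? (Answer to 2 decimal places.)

Total contributed: 17 + 19 + 24 + 7 = 67; total kept: 4 × 41 − 67 = 97.
The joint research fund pays out 2.8 × 67 = 187.60 in aggregate.
Group total = 97 + 187.60 = 284.60.

284.60 million dollars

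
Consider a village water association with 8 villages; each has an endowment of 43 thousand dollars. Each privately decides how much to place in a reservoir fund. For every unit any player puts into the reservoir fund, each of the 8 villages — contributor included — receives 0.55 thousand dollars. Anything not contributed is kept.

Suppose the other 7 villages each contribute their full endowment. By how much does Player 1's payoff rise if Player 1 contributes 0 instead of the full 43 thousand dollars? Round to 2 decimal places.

19.35 thousand dollars

Switching from a contribution of 43 to 0 lets Player 1 keep an extra 43 thousand dollars, but lowers the reservoir fund by 43, which costs Player 1 their own share of that drop: 0.55 × 43 = 23.65.
Net gain = 43 − 23.65 = 19.35. The private return per contributed unit (0.55) is below 1, so free-riding is indeed the best response regardless of what the others do.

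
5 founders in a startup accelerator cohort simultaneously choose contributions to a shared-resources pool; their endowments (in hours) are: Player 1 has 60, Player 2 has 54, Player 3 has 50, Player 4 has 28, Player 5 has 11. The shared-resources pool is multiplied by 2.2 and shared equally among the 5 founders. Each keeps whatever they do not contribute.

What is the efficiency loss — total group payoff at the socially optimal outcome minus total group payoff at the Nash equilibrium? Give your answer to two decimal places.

The private return per contributed unit is 2.2/5 = 0.4400 < 1 for every player regardless of endowment, so the Nash equilibrium is zero contribution and the group total is Σ E_j = 60 + 54 + 50 + 28 + 11 = 203.
Each contributed unit returns 2.200 to the group, so the social optimum is full contribution by everyone: group total = 2.200 × 203 = 446.60.
Efficiency loss = (2.200 − 1) × 203 = 243.60.

243.60 hours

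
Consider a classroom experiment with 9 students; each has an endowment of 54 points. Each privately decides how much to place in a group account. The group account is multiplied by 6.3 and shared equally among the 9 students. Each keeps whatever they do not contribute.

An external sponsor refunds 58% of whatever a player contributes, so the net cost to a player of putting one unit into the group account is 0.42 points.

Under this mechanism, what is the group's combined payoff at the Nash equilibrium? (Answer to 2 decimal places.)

With the mechanism, a contributed unit returns (6.3/9) / 0.42 = 1.6667 per unit of net cost to the contributor — now above 1 — so contributing fully is weakly dominant for every player.
So the Nash equilibrium is full contribution by all 9; the group earns 9 × (54 × 0.58 + 6.3 × 54) = 3343.68.

3343.68 points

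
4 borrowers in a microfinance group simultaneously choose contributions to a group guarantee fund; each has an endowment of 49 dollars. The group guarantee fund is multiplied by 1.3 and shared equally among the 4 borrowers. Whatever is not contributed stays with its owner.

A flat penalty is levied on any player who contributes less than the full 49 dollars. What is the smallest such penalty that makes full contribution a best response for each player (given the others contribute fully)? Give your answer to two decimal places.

33.08 dollars

Given the others contribute fully, the best deviation is to contribute 0 (any partial contribution still incurs the fine and gives up units whose private return 0.3250 is below 1).
Deviating from 49 to 0 saves 49 dollars but forfeits the deviator's share of the drop in the group guarantee fund: 1.3/4 × 49 = 15.92.
So the deviation gain is 49 − 15.92 = 33.08, and the fine must be at least 33.08 dollars to wipe it out.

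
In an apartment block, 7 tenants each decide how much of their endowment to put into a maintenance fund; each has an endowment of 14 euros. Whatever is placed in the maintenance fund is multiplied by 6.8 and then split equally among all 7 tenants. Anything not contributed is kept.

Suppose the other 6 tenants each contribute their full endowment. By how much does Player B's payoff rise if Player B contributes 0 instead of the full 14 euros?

Switching from a contribution of 14 to 0 lets Player B keep an extra 14 euros, but lowers the maintenance fund by 14, which costs Player B their own share of that drop: 6.8/7 × 14 = 13.60.
Net gain = 14 − 13.60 = 0.40. The private return per contributed unit (0.9714) is below 1, so free-riding is indeed the best response regardless of what the others do.

0.40 euros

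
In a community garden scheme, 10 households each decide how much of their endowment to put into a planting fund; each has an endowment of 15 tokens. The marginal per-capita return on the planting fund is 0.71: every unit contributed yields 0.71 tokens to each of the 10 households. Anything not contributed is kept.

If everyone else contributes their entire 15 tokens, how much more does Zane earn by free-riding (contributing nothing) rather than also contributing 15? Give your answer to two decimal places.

Switching from a contribution of 15 to 0 lets Zane keep an extra 15 tokens, but lowers the planting fund by 15, which costs Zane their own share of that drop: 0.71 × 15 = 10.65.
Net gain = 15 − 10.65 = 4.35. The private return per contributed unit (0.71) is below 1, so free-riding is indeed the best response regardless of what the others do.

4.35 tokens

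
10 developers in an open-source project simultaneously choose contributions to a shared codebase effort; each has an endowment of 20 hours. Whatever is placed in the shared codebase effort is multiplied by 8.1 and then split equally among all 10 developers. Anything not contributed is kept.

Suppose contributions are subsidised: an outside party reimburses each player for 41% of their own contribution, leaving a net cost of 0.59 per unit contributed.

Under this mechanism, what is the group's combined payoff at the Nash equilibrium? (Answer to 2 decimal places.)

Under the mechanism each unit contributed yields (8.1/10) / 0.59 = 1.3729 back to its contributor per unit of net cost, which exceeds 1, making full contribution the dominant choice for everyone.
At the Nash equilibrium everyone contributes 20. Group total payoff = 10 × (20 × 0.41 + 8.1 × 20) = 1702.00.

1702.00 hours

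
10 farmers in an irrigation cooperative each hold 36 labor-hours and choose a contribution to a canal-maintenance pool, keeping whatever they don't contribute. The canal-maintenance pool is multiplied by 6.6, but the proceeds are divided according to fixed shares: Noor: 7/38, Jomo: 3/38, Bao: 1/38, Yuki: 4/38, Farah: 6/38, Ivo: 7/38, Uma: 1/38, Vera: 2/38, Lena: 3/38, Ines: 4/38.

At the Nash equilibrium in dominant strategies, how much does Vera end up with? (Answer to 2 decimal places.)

73.52 labor-hours

Player j's private return per contributed unit is 6.6 × (j's share). Contributing is weakly dominant for j when that share is at least 1/6.6 = 0.1515, and contributing 0 is dominant otherwise.
Noor, Farah and Ivo are above the threshold, contributing 36 each; the remaining 7 contribute 0. Total contributed: 108.
Vera keeps 36 and receives 6.6 × 108 × 2/38 = 37.52 from the canal-maintenance pool, for a payoff of 73.52.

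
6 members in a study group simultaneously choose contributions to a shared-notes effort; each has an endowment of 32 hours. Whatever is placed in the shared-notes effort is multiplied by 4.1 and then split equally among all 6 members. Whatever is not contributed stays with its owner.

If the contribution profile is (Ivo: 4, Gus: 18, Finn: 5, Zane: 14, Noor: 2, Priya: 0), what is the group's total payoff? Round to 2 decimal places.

325.30 hours

Total contributed: 4 + 18 + 5 + 14 + 2 + 0 = 43; total kept: 6 × 32 − 43 = 149.
The shared-notes effort pays out 4.1 × 43 = 176.30 in aggregate.
Group total = 149 + 176.30 = 325.30.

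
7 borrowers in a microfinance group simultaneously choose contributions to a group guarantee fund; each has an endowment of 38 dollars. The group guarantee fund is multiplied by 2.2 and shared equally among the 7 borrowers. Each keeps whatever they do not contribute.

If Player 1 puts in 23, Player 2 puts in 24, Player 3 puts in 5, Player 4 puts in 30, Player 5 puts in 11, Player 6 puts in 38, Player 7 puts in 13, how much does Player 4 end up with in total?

Total contributed: 23 + 24 + 5 + 30 + 11 + 38 + 13 = 144.
Each receives 2.2 × 144 / 7 = 45.26 from the group guarantee fund.
Player 4 keeps 38 − 30 = 8, so Player 4's payoff is 8 + 45.26 = 53.26.

53.26 dollars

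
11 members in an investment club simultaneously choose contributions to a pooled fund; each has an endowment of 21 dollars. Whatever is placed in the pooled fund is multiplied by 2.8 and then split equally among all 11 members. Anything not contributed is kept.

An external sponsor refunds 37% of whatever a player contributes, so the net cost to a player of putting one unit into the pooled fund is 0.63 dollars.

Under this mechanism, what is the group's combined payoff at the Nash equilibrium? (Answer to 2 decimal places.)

With the mechanism, a contributed unit returns (2.8/11) / 0.63 = 0.4040 per unit of net cost — still below 1 — so contributing 0 remains dominant for every player.
Everyone keeps their endowment and the group total is 11 × 21 = 231.

231.00 dollars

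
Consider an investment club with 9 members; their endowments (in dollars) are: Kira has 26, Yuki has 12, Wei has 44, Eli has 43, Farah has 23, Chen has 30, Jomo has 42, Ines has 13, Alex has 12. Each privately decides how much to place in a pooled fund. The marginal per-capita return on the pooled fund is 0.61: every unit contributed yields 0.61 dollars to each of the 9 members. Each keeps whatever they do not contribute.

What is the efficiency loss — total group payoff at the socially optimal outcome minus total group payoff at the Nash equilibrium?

1100.05 dollars

The private return per contributed unit is 0.61 < 1 for everyone, so the Nash equilibrium is zero contribution and the group total is Σ E_j = 26 + 12 + 44 + 43 + 23 + 30 + 42 + 13 + 12 = 245.
Each contributed unit returns 5.490 to the group, so the social optimum is full contribution by everyone: group total = 5.490 × 245 = 1345.05.
Efficiency loss = (5.490 − 1) × 245 = 1100.05.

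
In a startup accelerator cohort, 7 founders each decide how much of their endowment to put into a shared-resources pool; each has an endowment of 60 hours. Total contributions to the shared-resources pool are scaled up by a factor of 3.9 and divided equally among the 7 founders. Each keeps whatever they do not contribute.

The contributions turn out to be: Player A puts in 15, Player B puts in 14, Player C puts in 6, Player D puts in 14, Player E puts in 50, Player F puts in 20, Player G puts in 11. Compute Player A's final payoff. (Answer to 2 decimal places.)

117.43 hours

Total contributed: 15 + 14 + 6 + 14 + 50 + 20 + 11 = 130.
Each receives 3.9 × 130 / 7 = 72.43 from the shared-resources pool.
Player A keeps 60 − 15 = 45, so Player A's payoff is 45 + 72.43 = 117.43.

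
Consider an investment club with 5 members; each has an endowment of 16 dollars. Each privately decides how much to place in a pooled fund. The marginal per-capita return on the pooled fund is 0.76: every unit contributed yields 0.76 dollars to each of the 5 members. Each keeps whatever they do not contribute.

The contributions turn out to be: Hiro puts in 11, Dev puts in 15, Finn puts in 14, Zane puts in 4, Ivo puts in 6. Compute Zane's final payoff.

Total contributed: 11 + 15 + 14 + 4 + 6 = 50.
Each receives 0.76 × 50 = 38.00 from the pooled fund.
Zane keeps 16 − 4 = 12, so Zane's payoff is 12 + 38.00 = 50.00.

50.00 dollars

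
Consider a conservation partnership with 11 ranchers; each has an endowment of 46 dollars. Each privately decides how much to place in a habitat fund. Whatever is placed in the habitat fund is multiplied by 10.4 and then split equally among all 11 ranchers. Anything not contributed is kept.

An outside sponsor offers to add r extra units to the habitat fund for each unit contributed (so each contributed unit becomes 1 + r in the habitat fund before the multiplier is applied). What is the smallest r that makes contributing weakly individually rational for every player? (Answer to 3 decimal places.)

With matching at rate r, one contributed unit becomes (1 + r) in the habitat fund and returns 10.4 × (1 + r) / 11 to the contributor.
Setting this equal to 1: 1 + r = 11/10.4 = 1.0577.
So the minimum matching rate is r = 1.0577 − 1 = 0.058.

0.058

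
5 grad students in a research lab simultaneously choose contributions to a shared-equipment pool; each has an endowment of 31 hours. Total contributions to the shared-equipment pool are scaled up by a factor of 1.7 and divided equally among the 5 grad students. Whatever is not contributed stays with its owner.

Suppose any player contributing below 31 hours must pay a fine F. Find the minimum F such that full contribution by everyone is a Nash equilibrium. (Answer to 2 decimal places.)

20.46 hours

Given the others contribute fully, the best deviation is to contribute 0 (any partial contribution still incurs the fine and gives up units whose private return 0.3400 is below 1).
Deviating from 31 to 0 saves 31 hours but forfeits the deviator's share of the drop in the shared-equipment pool: 1.7/5 × 31 = 10.54.
So the deviation gain is 31 − 10.54 = 20.46, and the fine must be at least 20.46 hours to wipe it out.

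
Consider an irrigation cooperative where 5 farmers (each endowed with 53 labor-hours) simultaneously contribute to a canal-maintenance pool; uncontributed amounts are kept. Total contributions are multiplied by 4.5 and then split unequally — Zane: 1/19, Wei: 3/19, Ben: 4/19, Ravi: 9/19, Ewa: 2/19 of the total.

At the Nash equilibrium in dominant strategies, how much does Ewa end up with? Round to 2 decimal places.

78.11 labor-hours

A player with share s gets back 4.5·s per unit contributed, so full contribution is dominant for anyone with s > 1/4.5 = 0.2222 and zero contribution is dominant for anyone below.
Only Ravi (9/19) clears that bar, contributing 53; the remaining 4 contribute 0. Total contributed: 53.
Ewa keeps 53 and receives 4.5 × 53 × 2/19 = 25.11 from the canal-maintenance pool, for a payoff of 78.11.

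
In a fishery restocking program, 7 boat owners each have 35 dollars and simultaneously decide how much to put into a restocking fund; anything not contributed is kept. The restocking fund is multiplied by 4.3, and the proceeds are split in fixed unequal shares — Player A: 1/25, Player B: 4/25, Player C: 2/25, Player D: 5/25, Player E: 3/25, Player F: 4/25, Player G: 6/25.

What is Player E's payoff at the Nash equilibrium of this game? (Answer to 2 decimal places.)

For player j, contributing a unit is worthwhile iff 4.3 × (j's share) ≥ 1, i.e. iff j's share is at least 0.2326.
The only share above 0.2326 is Player G's 6/25, contributing 35; the remaining 6 contribute 0. Total contributed: 35.
Player E keeps 35 and receives 4.3 × 35 × 3/25 = 18.06 from the restocking fund, for a payoff of 53.06.

53.06 dollars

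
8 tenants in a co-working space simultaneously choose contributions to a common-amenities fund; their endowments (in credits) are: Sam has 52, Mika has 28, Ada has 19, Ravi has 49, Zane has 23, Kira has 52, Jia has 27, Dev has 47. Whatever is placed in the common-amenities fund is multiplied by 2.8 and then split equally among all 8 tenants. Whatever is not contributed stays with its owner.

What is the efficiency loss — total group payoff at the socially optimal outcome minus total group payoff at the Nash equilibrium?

534.60 credits

The private return per contributed unit is 2.8/8 = 0.3500 < 1 for every player regardless of endowment, so the Nash equilibrium is zero contribution and the group total is Σ E_j = 52 + 28 + 19 + 49 + 23 + 52 + 27 + 47 = 297.
Each contributed unit returns 2.800 to the group, so the social optimum is full contribution by everyone: group total = 2.800 × 297 = 831.60.
Efficiency loss = (2.800 − 1) × 297 = 534.60.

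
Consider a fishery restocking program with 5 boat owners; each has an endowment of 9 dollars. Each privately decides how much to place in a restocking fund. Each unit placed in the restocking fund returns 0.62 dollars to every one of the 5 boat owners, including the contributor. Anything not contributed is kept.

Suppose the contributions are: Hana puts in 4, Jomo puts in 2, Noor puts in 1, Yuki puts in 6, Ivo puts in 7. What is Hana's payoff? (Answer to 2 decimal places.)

17.40 dollars

Total contributed: 4 + 2 + 1 + 6 + 7 = 20.
Each receives 0.62 × 20 = 12.40 from the restocking fund.
Hana keeps 9 − 4 = 5, so Hana's payoff is 5 + 12.40 = 17.40.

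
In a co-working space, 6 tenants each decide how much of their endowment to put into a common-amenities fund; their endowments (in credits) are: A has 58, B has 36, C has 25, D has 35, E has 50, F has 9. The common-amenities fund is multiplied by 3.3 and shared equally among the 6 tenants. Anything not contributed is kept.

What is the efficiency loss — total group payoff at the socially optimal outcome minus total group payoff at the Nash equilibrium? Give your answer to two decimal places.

The private return per contributed unit is 3.3/6 = 0.5500 < 1 for every player regardless of endowment, so the Nash equilibrium is zero contribution and the group total is Σ E_j = 58 + 36 + 25 + 35 + 50 + 9 = 213.
Each contributed unit returns 3.300 to the group, so the social optimum is full contribution by everyone: group total = 3.300 × 213 = 702.90.
Efficiency loss = (3.300 − 1) × 213 = 489.90.

489.90 credits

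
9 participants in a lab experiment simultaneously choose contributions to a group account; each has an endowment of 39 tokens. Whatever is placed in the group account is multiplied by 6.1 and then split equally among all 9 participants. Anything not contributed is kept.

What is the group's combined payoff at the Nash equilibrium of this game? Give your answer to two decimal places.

Each contributed unit returns 6.1/9 = 0.6778 to its contributor — below 1 — so contributing 0 is dominant for every player. At the Nash equilibrium everyone keeps their 39, and the group total is 9 × 39 = 351.

351.00 tokens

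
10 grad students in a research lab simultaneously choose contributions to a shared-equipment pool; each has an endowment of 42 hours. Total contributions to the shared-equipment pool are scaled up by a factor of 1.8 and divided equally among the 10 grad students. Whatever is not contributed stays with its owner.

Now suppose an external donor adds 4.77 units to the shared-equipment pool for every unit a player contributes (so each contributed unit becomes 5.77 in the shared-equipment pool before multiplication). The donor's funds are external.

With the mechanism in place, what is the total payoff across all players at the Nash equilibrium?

4362.12 hours

The effective private return per unit is now 1.8 × 5.77 / 10 = 1.0386 > 1, so every player's dominant strategy flips to full contribution.
So the Nash equilibrium is full contribution by all 10; the group earns 1.8 × 5.77 × 420 = 4362.12.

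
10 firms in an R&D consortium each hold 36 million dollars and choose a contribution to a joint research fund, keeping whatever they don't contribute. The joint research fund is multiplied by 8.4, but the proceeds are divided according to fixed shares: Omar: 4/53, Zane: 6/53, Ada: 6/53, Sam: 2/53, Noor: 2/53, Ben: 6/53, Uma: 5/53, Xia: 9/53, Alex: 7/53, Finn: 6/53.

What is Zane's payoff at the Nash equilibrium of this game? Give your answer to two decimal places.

104.47 million dollars

A player with share s gets back 8.4·s per unit contributed, so full contribution is dominant for anyone with s > 1/8.4 = 0.1190 and zero contribution is dominant for anyone below.
Xia and Alex clear that bar, contributing 36 each; the remaining 8 contribute 0. Total contributed: 72.
Zane keeps 36 and receives 8.4 × 72 × 6/53 = 68.47 from the joint research fund, for a payoff of 104.47.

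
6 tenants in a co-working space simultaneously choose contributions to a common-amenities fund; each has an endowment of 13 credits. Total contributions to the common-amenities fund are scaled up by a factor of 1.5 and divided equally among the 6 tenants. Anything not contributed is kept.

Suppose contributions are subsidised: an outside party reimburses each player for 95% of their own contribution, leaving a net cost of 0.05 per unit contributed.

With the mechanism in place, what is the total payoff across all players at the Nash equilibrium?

191.10 credits

Under the mechanism each unit contributed yields (1.5/6) / 0.05 = 5.0000 back to its contributor per unit of net cost, which exceeds 1, making full contribution the dominant choice for everyone.
At the Nash equilibrium everyone contributes 13. Group total payoff = 6 × (13 × 0.95 + 1.5 × 13) = 191.10.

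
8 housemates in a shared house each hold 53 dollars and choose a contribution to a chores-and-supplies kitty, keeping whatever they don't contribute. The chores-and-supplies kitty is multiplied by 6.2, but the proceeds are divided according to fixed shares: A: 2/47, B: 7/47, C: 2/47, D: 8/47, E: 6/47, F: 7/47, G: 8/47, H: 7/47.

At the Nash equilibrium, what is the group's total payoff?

A player with share s gets back 6.2·s per unit contributed, so full contribution is dominant for anyone with s > 1/6.2 = 0.1613 and zero contribution is dominant for anyone below.
The shares above 0.1613 belong to D and G, contributing 53 each; the remaining 6 contribute 0. Total contributed: 106.
The chores-and-supplies kitty pays out 6.2 × 106 = 657.20 in total (split across the unequal shares, but the aggregate is all that matters for the group sum).
The 6 free-riders keep 53 each, adding 318. Group total = 318 + 657.20 = 975.20.

975.20 dollars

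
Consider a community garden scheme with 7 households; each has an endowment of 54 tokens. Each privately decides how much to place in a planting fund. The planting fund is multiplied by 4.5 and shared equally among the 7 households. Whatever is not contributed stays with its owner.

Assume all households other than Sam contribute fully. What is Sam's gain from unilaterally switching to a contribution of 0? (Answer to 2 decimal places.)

19.29 tokens

Switching from a contribution of 54 to 0 lets Sam keep an extra 54 tokens, but lowers the planting fund by 54, which costs Sam their own share of that drop: 4.5/7 × 54 = 34.71.
Net gain = 54 − 34.71 = 19.29. The private return per contributed unit (0.6429) is below 1, so free-riding is indeed the best response regardless of what the others do.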